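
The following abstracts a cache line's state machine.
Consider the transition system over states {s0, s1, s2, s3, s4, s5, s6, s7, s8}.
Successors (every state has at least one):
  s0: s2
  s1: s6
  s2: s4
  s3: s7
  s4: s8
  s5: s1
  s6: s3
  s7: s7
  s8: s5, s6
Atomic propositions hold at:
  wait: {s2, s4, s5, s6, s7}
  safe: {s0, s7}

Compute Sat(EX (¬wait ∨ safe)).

Sat(¬wait) = {s0, s1, s3, s8}
Sat(¬wait ∨ safe) = {s0, s1, s3, s7, s8}
Sat(EX (¬wait ∨ safe)) = {s : some successor in {s0, s1, s3, s7, s8}} = {s3, s4, s5, s6, s7}

{s3, s4, s5, s6, s7}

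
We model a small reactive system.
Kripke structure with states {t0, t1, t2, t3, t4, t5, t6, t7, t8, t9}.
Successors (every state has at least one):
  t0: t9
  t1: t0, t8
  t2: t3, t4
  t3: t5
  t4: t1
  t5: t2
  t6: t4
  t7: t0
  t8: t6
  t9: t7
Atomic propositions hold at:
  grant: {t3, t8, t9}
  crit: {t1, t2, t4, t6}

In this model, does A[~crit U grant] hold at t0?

Sat(~crit) = {t0, t3, t5, t7, t8, t9}
A[~crit U grant]: least fixpoint, start Z0 = Sat(grant) = {t3, t8, t9}, add states in Sat(~crit) with every successor in Z. Z1 = {t0, t3, t8, t9}; Z2 = {t0, t3, t7, t8, t9}; fixed.
Sat(A[~crit U grant]) = {t0, t3, t7, t8, t9}
t0 ∈ Sat(A[~crit U grant]) = {t0, t3, t7, t8, t9}, so the formula holds at t0.

Yes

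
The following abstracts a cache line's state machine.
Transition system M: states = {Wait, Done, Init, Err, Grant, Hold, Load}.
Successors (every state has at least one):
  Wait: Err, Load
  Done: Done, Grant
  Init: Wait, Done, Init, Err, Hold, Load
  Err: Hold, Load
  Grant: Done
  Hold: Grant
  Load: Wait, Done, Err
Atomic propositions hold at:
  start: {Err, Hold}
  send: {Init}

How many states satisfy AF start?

AF start: least fixpoint, start Z0 = {Err, Hold}, add states with every successor in Z. Already a fixed point.
Sat(AF start) = {Err, Hold}
|Sat(AF start)| = |{Err, Hold}| = 2.

2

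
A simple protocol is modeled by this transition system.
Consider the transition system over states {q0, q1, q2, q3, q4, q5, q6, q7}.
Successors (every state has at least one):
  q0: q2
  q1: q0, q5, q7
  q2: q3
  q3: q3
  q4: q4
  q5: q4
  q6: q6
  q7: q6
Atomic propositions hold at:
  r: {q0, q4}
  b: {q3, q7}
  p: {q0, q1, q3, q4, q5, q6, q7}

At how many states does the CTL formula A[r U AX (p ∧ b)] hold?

3

Sat(p ∧ b) = {q3, q7}
Sat(AX (p ∧ b)) = {s : every successor in {q3, q7}} = {q2, q3}
A[r U AX (p ∧ b)]: least fixpoint, start Z0 = Sat(AX (p ∧ b)) = {q2, q3}, add states in Sat(r) with every successor in Z. Z1 = {q0, q2, q3}; fixed.
Sat(A[r U AX (p ∧ b)]) = {q0, q2, q3}
|Sat(A[r U AX (p ∧ b)])| = |{q0, q2, q3}| = 3.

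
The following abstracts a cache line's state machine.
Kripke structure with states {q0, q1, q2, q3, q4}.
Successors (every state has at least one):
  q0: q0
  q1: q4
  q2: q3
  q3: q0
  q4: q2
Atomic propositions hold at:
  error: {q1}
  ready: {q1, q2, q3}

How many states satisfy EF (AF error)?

1

AF error: least fixpoint, start Z0 = {q1}, add states with every successor in Z. Already a fixed point.
Sat(AF error) = {q1}
EF (AF error): least fixpoint, start Z0 = {q1}, add states with some successor in Z. Already a fixed point.
Sat(EF (AF error)) = {q1}
|Sat(EF (AF error))| = |{q1}| = 1.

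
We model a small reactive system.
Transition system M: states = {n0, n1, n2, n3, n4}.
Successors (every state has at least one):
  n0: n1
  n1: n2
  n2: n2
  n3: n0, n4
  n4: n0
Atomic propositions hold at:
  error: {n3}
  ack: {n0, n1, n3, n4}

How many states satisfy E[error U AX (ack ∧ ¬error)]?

Sat(¬error) = {n0, n1, n2, n4}
Sat(ack ∧ ¬error) = {n0, n1, n4}
Sat(AX (ack ∧ ¬error)) = {s : every successor in {n0, n1, n4}} = {n0, n3, n4}
E[error U AX (ack ∧ ¬error)]: least fixpoint, start Z0 = Sat(AX (ack ∧ ¬error)) = {n0, n3, n4}, add states in Sat(error) with some successor in Z. Already a fixed point.
Sat(E[error U AX (ack ∧ ¬error)]) = {n0, n3, n4}
|Sat(E[error U AX (ack ∧ ¬error)])| = |{n0, n3, n4}| = 3.

3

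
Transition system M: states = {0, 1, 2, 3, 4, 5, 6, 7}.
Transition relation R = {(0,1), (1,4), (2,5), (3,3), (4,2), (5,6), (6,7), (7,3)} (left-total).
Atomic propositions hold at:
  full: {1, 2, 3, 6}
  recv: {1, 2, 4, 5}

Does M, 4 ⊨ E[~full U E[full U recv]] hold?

Yes

Sat(~full) = {0, 4, 5, 7}
E[full U recv]: least fixpoint, start Z0 = Sat(recv) = {1, 2, 4, 5}, add states in Sat(full) with some successor in Z. Already a fixed point.
Sat(E[full U recv]) = {1, 2, 4, 5}
E[~full U E[full U recv]]: least fixpoint, start Z0 = Sat(E[full U recv]) = {1, 2, 4, 5}, add states in Sat(~full) with some successor in Z. Z1 = {0, 1, 2, 4, 5}; fixed.
Sat(E[~full U E[full U recv]]) = {0, 1, 2, 4, 5}
4 ∈ Sat(E[~full U E[full U recv]]) = {0, 1, 2, 4, 5}, so the formula holds at 4.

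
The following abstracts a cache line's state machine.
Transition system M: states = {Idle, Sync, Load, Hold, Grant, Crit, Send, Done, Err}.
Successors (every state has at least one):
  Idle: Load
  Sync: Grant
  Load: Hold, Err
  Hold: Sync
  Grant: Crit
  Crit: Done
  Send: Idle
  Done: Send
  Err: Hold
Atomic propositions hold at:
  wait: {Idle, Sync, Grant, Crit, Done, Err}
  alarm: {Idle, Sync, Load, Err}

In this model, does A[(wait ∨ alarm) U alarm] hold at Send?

No

Sat(wait ∨ alarm) = {Idle, Sync, Load, Grant, Crit, Done, Err}
A[(wait ∨ alarm) U alarm]: least fixpoint, start Z0 = Sat(alarm) = {Idle, Sync, Load, Err}, add states in Sat(wait ∨ alarm) with every successor in Z. Already a fixed point.
Sat(A[(wait ∨ alarm) U alarm]) = {Idle, Sync, Load, Err}
Send ∉ Sat(A[(wait ∨ alarm) U alarm]) = {Idle, Sync, Load, Err}, so the formula does not hold at Send.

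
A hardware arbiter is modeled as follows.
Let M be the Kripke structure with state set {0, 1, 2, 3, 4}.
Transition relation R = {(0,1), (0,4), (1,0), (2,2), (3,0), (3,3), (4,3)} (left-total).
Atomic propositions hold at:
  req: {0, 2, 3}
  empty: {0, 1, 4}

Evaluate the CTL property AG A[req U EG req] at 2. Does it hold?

Yes

EG req: greatest fixpoint, start Z0 = {0, 2, 3}, keep only states in Sat with some successor in Z. Z1 = {2, 3}; fixed.
Sat(EG req) = {2, 3}
A[req U EG req]: least fixpoint, start Z0 = Sat(EG req) = {2, 3}, add states in Sat(req) with every successor in Z. Already a fixed point.
Sat(A[req U EG req]) = {2, 3}
AG A[req U EG req]: greatest fixpoint, start Z0 = {2, 3}, keep only states in Sat with every successor in Z. Z1 = {2}; fixed.
Sat(AG A[req U EG req]) = {2}
2 ∈ Sat(AG A[req U EG req]) = {2}, so the formula holds at 2.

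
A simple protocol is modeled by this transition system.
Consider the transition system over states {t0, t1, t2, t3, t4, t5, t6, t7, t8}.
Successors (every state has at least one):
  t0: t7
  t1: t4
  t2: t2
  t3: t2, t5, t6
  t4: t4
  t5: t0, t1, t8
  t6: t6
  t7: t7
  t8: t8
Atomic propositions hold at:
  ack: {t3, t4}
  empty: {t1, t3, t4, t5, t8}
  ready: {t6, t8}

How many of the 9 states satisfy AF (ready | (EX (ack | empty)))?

6

Sat(ack | empty) = {t1, t3, t4, t5, t8}
Sat(EX (ack | empty)) = {s : some successor in {t1, t3, t4, t5, t8}} = {t1, t3, t4, t5, t8}
Sat(ready | (EX (ack | empty))) = {t1, t3, t4, t5, t6, t8}
AF (ready | (EX (ack | empty))): least fixpoint, start Z0 = {t1, t3, t4, t5, t6, t8}, add states with every successor in Z. Already a fixed point.
Sat(AF (ready | (EX (ack | empty)))) = {t1, t3, t4, t5, t6, t8}
|Sat(AF (ready | (EX (ack | empty))))| = |{t1, t3, t4, t5, t6, t8}| = 6.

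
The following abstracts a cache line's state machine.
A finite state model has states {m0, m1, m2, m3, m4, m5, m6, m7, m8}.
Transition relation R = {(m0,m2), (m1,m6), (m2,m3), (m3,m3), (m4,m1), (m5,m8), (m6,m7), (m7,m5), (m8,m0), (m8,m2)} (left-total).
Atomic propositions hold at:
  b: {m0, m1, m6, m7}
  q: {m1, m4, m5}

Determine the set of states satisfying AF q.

AF q: least fixpoint, start Z0 = {m1, m4, m5}, add states with every successor in Z. Z1 = {m1, m4, m5, m7}; Z2 = {m1, m4, m5, m6, m7}; fixed.
Sat(AF q) = {m1, m4, m5, m6, m7}

{m1, m4, m5, m6, m7}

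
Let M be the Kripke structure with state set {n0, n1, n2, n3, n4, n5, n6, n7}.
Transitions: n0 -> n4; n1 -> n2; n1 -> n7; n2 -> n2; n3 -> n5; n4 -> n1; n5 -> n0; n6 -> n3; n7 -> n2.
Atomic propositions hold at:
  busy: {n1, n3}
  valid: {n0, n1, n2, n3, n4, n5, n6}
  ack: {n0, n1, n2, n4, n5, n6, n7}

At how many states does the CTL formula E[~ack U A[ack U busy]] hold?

Sat(~ack) = {n3}
A[ack U busy]: least fixpoint, start Z0 = Sat(busy) = {n1, n3}, add states in Sat(ack) with every successor in Z. Z1 = {n1, n3, n4, n6}; Z2 = {n0, n1, n3, n4, n6}; Z3 = {n0, n1, n3, n4, n5, n6}; fixed.
Sat(A[ack U busy]) = {n0, n1, n3, n4, n5, n6}
E[~ack U A[ack U busy]]: least fixpoint, start Z0 = Sat(A[ack U busy]) = {n0, n1, n3, n4, n5, n6}, add states in Sat(~ack) with some successor in Z. Already a fixed point.
Sat(E[~ack U A[ack U busy]]) = {n0, n1, n3, n4, n5, n6}
|Sat(E[~ack U A[ack U busy]])| = |{n0, n1, n3, n4, n5, n6}| = 6.

6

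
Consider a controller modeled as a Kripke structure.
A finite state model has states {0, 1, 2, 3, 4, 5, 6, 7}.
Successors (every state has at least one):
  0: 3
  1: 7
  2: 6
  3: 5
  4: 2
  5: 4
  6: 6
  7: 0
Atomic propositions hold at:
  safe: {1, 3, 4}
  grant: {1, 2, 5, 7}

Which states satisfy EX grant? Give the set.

Sat(EX grant) = {s : some successor in {1, 2, 5, 7}} = {1, 3, 4}

{1, 3, 4}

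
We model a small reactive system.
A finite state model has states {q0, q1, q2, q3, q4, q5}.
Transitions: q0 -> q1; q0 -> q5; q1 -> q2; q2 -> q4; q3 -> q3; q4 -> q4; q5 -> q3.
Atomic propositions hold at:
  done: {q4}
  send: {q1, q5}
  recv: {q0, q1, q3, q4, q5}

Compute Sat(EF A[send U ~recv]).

{q0, q1, q2}

Sat(~recv) = {q2}
A[send U ~recv]: least fixpoint, start Z0 = Sat(~recv) = {q2}, add states in Sat(send) with every successor in Z. Z1 = {q1, q2}; fixed.
Sat(A[send U ~recv]) = {q1, q2}
EF A[send U ~recv]: least fixpoint, start Z0 = {q1, q2}, add states with some successor in Z. Z1 = {q0, q1, q2}; fixed.
Sat(EF A[send U ~recv]) = {q0, q1, q2}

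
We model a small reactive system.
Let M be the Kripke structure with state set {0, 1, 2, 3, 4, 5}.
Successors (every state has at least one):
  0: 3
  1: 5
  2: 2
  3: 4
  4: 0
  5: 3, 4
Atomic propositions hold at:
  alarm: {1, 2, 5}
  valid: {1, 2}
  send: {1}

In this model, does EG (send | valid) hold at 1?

No

Sat(send | valid) = {1, 2}
EG (send | valid): greatest fixpoint, start Z0 = {1, 2}, keep only states in Sat with some successor in Z. Z1 = {2}; fixed.
Sat(EG (send | valid)) = {2}
1 ∉ Sat(EG (send | valid)) = {2}, so the formula does not hold at 1.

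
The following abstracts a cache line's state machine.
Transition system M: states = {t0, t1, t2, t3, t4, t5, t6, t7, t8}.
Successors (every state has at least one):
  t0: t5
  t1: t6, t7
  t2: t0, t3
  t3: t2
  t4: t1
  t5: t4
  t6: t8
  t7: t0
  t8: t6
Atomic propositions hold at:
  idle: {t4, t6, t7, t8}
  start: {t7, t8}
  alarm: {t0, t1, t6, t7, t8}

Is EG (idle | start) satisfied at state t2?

No

Sat(idle | start) = {t4, t6, t7, t8}
EG (idle | start): greatest fixpoint, start Z0 = {t4, t6, t7, t8}, keep only states in Sat with some successor in Z. Z1 = {t6, t8}; fixed.
Sat(EG (idle | start)) = {t6, t8}
t2 ∉ Sat(EG (idle | start)) = {t6, t8}, so the formula does not hold at t2.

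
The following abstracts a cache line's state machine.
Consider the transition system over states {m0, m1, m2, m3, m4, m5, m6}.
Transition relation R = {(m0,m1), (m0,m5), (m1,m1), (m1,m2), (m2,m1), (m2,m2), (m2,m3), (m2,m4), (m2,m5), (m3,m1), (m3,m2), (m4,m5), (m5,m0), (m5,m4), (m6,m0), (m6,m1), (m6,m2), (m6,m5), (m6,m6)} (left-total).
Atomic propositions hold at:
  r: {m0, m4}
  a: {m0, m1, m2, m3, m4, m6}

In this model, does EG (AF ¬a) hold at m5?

Yes

Sat(¬a) = {m5}
AF ¬a: least fixpoint, start Z0 = {m5}, add states with every successor in Z. Z1 = {m4, m5}; fixed.
Sat(AF ¬a) = {m4, m5}
EG (AF ¬a): greatest fixpoint, start Z0 = {m4, m5}, keep only states in Sat with some successor in Z. Already a fixed point.
Sat(EG (AF ¬a)) = {m4, m5}
m5 ∈ Sat(EG (AF ¬a)) = {m4, m5}, so the formula holds at m5.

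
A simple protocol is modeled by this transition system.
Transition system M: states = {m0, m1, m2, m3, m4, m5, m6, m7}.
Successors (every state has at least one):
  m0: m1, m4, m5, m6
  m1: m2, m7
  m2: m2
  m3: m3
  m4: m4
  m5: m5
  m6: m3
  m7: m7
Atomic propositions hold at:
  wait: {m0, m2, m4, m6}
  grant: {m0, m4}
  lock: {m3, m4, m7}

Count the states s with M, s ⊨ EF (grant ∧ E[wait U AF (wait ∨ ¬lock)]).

2

Sat(¬lock) = {m0, m1, m2, m5, m6}
Sat(wait ∨ ¬lock) = {m0, m1, m2, m4, m5, m6}
AF (wait ∨ ¬lock): least fixpoint, start Z0 = {m0, m1, m2, m4, m5, m6}, add states with every successor in Z. Already a fixed point.
Sat(AF (wait ∨ ¬lock)) = {m0, m1, m2, m4, m5, m6}
E[wait U AF (wait ∨ ¬lock)]: least fixpoint, start Z0 = Sat(AF (wait ∨ ¬lock)) = {m0, m1, m2, m4, m5, m6}, add states in Sat(wait) with some successor in Z. Already a fixed point.
Sat(E[wait U AF (wait ∨ ¬lock)]) = {m0, m1, m2, m4, m5, m6}
Sat(grant ∧ E[wait U AF (wait ∨ ¬lock)]) = {m0, m4}
EF (grant ∧ E[wait U AF (wait ∨ ¬lock)]): least fixpoint, start Z0 = {m0, m4}, add states with some successor in Z. Already a fixed point.
Sat(EF (grant ∧ E[wait U AF (wait ∨ ¬lock)])) = {m0, m4}
|Sat(EF (grant ∧ E[wait U AF (wait ∨ ¬lock)]))| = |{m0, m4}| = 2.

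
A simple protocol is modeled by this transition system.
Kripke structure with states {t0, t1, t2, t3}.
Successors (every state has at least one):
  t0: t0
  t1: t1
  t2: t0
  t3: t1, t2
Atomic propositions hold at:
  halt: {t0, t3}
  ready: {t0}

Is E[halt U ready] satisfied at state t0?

Yes

E[halt U ready]: least fixpoint, start Z0 = Sat(ready) = {t0}, add states in Sat(halt) with some successor in Z. Already a fixed point.
Sat(E[halt U ready]) = {t0}
t0 ∈ Sat(E[halt U ready]) = {t0}, so the formula holds at t0.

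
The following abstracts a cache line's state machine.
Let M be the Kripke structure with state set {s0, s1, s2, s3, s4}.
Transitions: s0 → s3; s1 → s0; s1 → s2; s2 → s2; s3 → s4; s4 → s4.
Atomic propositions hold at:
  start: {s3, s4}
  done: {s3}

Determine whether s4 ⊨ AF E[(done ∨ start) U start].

Sat(done ∨ start) = {s3, s4}
E[(done ∨ start) U start]: least fixpoint, start Z0 = Sat(start) = {s3, s4}, add states in Sat(done ∨ start) with some successor in Z. Already a fixed point.
Sat(E[(done ∨ start) U start]) = {s3, s4}
AF E[(done ∨ start) U start]: least fixpoint, start Z0 = {s3, s4}, add states with every successor in Z. Z1 = {s0, s3, s4}; fixed.
Sat(AF E[(done ∨ start) U start]) = {s0, s3, s4}
s4 ∈ Sat(AF E[(done ∨ start) U start]) = {s0, s3, s4}, so the formula holds at s4.

Yes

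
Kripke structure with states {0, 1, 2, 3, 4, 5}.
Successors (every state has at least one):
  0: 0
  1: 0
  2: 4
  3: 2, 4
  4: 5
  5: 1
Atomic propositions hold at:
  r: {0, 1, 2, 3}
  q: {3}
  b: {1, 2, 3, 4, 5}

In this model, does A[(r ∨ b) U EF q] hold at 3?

Sat(r ∨ b) = {0, 1, 2, 3, 4, 5}
EF q: least fixpoint, start Z0 = {3}, add states with some successor in Z. Already a fixed point.
Sat(EF q) = {3}
A[(r ∨ b) U EF q]: least fixpoint, start Z0 = Sat(EF q) = {3}, add states in Sat(r ∨ b) with every successor in Z. Already a fixed point.
Sat(A[(r ∨ b) U EF q]) = {3}
3 ∈ Sat(A[(r ∨ b) U EF q]) = {3}, so the formula holds at 3.

Yes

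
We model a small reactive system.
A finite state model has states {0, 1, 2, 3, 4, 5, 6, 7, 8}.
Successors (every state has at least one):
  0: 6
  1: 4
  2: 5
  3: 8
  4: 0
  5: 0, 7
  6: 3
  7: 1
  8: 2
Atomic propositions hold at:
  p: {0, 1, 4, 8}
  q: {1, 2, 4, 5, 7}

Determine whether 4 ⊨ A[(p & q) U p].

Sat(p & q) = {1, 4}
A[(p & q) U p]: least fixpoint, start Z0 = Sat(p) = {0, 1, 4, 8}, add states in Sat(p & q) with every successor in Z. Already a fixed point.
Sat(A[(p & q) U p]) = {0, 1, 4, 8}
4 ∈ Sat(A[(p & q) U p]) = {0, 1, 4, 8}, so the formula holds at 4.

Yes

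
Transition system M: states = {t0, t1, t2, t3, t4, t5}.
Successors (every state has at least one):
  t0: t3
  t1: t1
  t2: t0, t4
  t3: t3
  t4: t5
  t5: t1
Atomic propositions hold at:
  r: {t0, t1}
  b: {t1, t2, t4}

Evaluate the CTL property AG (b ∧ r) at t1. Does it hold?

Sat(b ∧ r) = {t1}
AG (b ∧ r): greatest fixpoint, start Z0 = {t1}, keep only states in Sat with every successor in Z. Already a fixed point.
Sat(AG (b ∧ r)) = {t1}
t1 ∈ Sat(AG (b ∧ r)) = {t1}, so the formula holds at t1.

Yes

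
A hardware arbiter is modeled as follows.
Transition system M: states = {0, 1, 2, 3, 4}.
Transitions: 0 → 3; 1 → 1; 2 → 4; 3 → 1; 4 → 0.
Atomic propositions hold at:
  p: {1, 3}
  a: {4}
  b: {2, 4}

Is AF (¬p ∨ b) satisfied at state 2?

Sat(¬p) = {0, 2, 4}
Sat(¬p ∨ b) = {0, 2, 4}
AF (¬p ∨ b): least fixpoint, start Z0 = {0, 2, 4}, add states with every successor in Z. Already a fixed point.
Sat(AF (¬p ∨ b)) = {0, 2, 4}
2 ∈ Sat(AF (¬p ∨ b)) = {0, 2, 4}, so the formula holds at 2.

Yes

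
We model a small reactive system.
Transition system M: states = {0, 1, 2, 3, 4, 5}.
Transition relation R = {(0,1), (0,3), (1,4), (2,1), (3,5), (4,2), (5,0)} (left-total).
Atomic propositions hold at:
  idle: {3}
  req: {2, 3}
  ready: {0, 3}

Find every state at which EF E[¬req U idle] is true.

{0, 3, 5}

Sat(¬req) = {0, 1, 4, 5}
E[¬req U idle]: least fixpoint, start Z0 = Sat(idle) = {3}, add states in Sat(¬req) with some successor in Z. Z1 = {0, 3}; Z2 = {0, 3, 5}; fixed.
Sat(E[¬req U idle]) = {0, 3, 5}
EF E[¬req U idle]: least fixpoint, start Z0 = {0, 3, 5}, add states with some successor in Z. Already a fixed point.
Sat(EF E[¬req U idle]) = {0, 3, 5}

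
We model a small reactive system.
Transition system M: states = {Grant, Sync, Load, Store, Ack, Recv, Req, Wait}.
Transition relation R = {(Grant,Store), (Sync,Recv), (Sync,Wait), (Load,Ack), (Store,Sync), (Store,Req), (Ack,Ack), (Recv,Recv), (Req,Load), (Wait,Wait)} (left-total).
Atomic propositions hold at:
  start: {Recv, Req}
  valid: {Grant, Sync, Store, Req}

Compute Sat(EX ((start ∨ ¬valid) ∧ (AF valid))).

{Store}

Sat(¬valid) = {Load, Ack, Recv, Wait}
Sat(start ∨ ¬valid) = {Load, Ack, Recv, Req, Wait}
AF valid: least fixpoint, start Z0 = {Grant, Sync, Store, Req}, add states with every successor in Z. Already a fixed point.
Sat(AF valid) = {Grant, Sync, Store, Req}
Sat((start ∨ ¬valid) ∧ (AF valid)) = {Req}
Sat(EX ((start ∨ ¬valid) ∧ (AF valid))) = {s : some successor in {Req}} = {Store}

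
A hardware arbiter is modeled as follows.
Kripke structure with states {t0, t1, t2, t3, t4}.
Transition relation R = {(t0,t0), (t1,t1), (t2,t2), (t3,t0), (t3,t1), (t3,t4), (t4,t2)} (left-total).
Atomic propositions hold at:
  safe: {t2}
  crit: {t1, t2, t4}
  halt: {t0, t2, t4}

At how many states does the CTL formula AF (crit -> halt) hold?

Sat(crit -> halt) = {t0, t2, t3, t4}
AF (crit -> halt): least fixpoint, start Z0 = {t0, t2, t3, t4}, add states with every successor in Z. Already a fixed point.
Sat(AF (crit -> halt)) = {t0, t2, t3, t4}
|Sat(AF (crit -> halt))| = |{t0, t2, t3, t4}| = 4.

4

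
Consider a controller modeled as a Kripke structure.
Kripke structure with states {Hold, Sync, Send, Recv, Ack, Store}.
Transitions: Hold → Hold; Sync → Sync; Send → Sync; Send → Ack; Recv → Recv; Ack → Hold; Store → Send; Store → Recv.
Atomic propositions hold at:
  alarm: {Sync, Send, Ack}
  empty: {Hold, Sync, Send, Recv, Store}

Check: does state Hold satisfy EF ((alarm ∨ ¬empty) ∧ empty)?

No

Sat(¬empty) = {Ack}
Sat(alarm ∨ ¬empty) = {Sync, Send, Ack}
Sat((alarm ∨ ¬empty) ∧ empty) = {Sync, Send}
EF ((alarm ∨ ¬empty) ∧ empty): least fixpoint, start Z0 = {Sync, Send}, add states with some successor in Z. Z1 = {Sync, Send, Store}; fixed.
Sat(EF ((alarm ∨ ¬empty) ∧ empty)) = {Sync, Send, Store}
Hold ∉ Sat(EF ((alarm ∨ ¬empty) ∧ empty)) = {Sync, Send, Store}, so the formula does not hold at Hold.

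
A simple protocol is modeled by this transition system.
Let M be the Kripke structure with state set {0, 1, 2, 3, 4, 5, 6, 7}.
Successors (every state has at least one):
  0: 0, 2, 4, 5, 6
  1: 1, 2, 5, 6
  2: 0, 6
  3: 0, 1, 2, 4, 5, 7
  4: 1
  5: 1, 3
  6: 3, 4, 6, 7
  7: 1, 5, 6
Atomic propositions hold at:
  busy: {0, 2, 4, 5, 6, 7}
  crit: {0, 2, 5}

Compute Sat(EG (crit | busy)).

{0, 2, 6, 7}

Sat(crit | busy) = {0, 2, 4, 5, 6, 7}
EG (crit | busy): greatest fixpoint, start Z0 = {0, 2, 4, 5, 6, 7}, keep only states in Sat with some successor in Z. Z1 = {0, 2, 6, 7}; fixed.
Sat(EG (crit | busy)) = {0, 2, 6, 7}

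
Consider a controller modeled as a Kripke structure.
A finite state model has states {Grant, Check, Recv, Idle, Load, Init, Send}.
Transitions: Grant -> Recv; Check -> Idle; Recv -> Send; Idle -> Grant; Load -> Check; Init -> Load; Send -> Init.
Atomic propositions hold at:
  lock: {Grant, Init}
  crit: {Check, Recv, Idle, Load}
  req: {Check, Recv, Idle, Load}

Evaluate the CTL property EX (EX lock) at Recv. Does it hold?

Sat(EX lock) = {s : some successor in {Grant, Init}} = {Idle, Send}
Sat(EX (EX lock)) = {s : some successor in {Idle, Send}} = {Check, Recv}
Recv ∈ Sat(EX (EX lock)) = {Check, Recv}, so the formula holds at Recv.

Yes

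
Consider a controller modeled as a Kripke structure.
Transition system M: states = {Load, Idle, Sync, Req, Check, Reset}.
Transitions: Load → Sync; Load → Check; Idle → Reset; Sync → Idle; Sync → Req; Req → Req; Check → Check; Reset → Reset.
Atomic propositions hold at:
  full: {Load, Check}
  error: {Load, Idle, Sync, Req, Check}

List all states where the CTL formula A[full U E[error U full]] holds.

E[error U full]: least fixpoint, start Z0 = Sat(full) = {Load, Check}, add states in Sat(error) with some successor in Z. Already a fixed point.
Sat(E[error U full]) = {Load, Check}
A[full U E[error U full]]: least fixpoint, start Z0 = Sat(E[error U full]) = {Load, Check}, add states in Sat(full) with every successor in Z. Already a fixed point.
Sat(A[full U E[error U full]]) = {Load, Check}

{Load, Check}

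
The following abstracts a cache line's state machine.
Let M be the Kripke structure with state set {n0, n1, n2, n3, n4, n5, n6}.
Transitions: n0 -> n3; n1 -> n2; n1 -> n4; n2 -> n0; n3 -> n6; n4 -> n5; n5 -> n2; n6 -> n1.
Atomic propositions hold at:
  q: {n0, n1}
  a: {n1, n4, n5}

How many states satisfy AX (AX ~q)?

Sat(~q) = {n2, n3, n4, n5, n6}
Sat(AX ~q) = {s : every successor in {n2, n3, n4, n5, n6}} = {n0, n1, n3, n4, n5}
Sat(AX (AX ~q)) = {s : every successor in {n0, n1, n3, n4, n5}} = {n0, n2, n4, n6}
|Sat(AX (AX ~q))| = |{n0, n2, n4, n6}| = 4.

4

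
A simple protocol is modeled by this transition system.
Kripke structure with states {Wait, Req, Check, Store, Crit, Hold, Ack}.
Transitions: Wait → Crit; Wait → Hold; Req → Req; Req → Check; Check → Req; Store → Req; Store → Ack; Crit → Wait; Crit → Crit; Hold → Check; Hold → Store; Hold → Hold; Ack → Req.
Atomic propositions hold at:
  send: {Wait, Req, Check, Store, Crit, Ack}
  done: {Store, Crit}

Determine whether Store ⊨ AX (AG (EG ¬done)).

Sat(¬done) = {Wait, Req, Check, Hold, Ack}
EG ¬done: greatest fixpoint, start Z0 = {Wait, Req, Check, Hold, Ack}, keep only states in Sat with some successor in Z. Already a fixed point.
Sat(EG ¬done) = {Wait, Req, Check, Hold, Ack}
AG (EG ¬done): greatest fixpoint, start Z0 = {Wait, Req, Check, Hold, Ack}, keep only states in Sat with every successor in Z. Z1 = {Req, Check, Ack}; fixed.
Sat(AG (EG ¬done)) = {Req, Check, Ack}
Sat(AX (AG (EG ¬done))) = {s : every successor in {Req, Check, Ack}} = {Req, Check, Store, Ack}
Store ∈ Sat(AX (AG (EG ¬done))) = {Req, Check, Store, Ack}, so the formula holds at Store.

Yes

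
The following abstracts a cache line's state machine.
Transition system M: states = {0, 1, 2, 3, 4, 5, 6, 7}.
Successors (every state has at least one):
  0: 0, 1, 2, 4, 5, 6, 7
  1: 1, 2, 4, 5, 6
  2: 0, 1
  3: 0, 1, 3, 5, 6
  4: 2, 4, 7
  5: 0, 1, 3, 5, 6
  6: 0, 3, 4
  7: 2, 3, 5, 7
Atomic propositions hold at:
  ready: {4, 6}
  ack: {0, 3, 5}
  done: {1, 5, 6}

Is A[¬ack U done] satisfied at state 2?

Sat(¬ack) = {1, 2, 4, 6, 7}
A[¬ack U done]: least fixpoint, start Z0 = Sat(done) = {1, 5, 6}, add states in Sat(¬ack) with every successor in Z. Already a fixed point.
Sat(A[¬ack U done]) = {1, 5, 6}
2 ∉ Sat(A[¬ack U done]) = {1, 5, 6}, so the formula does not hold at 2.

No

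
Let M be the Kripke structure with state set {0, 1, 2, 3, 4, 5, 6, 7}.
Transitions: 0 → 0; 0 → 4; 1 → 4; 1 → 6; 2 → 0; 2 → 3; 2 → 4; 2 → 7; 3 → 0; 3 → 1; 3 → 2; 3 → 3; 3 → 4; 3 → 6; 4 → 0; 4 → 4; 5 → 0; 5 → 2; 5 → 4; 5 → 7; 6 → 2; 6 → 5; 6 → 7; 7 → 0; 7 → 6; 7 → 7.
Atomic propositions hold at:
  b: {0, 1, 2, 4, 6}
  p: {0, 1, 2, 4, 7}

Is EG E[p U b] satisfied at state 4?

E[p U b]: least fixpoint, start Z0 = Sat(b) = {0, 1, 2, 4, 6}, add states in Sat(p) with some successor in Z. Z1 = {0, 1, 2, 4, 6, 7}; fixed.
Sat(E[p U b]) = {0, 1, 2, 4, 6, 7}
EG E[p U b]: greatest fixpoint, start Z0 = {0, 1, 2, 4, 6, 7}, keep only states in Sat with some successor in Z. Already a fixed point.
Sat(EG E[p U b]) = {0, 1, 2, 4, 6, 7}
4 ∈ Sat(EG E[p U b]) = {0, 1, 2, 4, 6, 7}, so the formula holds at 4.

Yes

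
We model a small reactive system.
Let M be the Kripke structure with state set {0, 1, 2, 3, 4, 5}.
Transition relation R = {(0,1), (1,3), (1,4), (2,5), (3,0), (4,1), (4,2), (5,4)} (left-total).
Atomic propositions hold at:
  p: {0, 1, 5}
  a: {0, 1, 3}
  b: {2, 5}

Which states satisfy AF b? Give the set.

{2, 5}

AF b: least fixpoint, start Z0 = {2, 5}, add states with every successor in Z. Already a fixed point.
Sat(AF b) = {2, 5}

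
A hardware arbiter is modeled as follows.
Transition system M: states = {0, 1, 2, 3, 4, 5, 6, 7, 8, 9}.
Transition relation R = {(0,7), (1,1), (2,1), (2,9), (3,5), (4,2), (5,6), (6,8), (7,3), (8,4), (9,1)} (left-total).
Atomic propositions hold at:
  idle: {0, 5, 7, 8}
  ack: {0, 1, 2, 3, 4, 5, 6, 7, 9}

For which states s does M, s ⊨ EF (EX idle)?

{0, 3, 5, 6, 7}

Sat(EX idle) = {s : some successor in {0, 5, 7, 8}} = {0, 3, 6}
EF (EX idle): least fixpoint, start Z0 = {0, 3, 6}, add states with some successor in Z. Z1 = {0, 3, 5, 6, 7}; fixed.
Sat(EF (EX idle)) = {0, 3, 5, 6, 7}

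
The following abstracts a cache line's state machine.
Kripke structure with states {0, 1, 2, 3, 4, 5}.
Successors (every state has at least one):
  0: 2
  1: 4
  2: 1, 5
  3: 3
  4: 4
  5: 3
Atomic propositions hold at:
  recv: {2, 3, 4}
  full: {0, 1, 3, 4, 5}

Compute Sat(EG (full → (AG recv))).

{3, 4}

AG recv: greatest fixpoint, start Z0 = {2, 3, 4}, keep only states in Sat with every successor in Z. Z1 = {3, 4}; fixed.
Sat(AG recv) = {3, 4}
Sat(full → (AG recv)) = {2, 3, 4}
EG (full → (AG recv)): greatest fixpoint, start Z0 = {2, 3, 4}, keep only states in Sat with some successor in Z. Z1 = {3, 4}; fixed.
Sat(EG (full → (AG recv))) = {3, 4}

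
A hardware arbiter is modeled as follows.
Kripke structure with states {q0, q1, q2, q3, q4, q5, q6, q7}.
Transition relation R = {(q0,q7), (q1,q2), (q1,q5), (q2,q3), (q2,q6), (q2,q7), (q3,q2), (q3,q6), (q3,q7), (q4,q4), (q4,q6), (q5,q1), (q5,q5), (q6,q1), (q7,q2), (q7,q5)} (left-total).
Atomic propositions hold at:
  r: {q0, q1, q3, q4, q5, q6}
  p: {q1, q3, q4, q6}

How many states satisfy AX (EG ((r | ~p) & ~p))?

Sat(~p) = {q0, q2, q5, q7}
Sat(r | ~p) = {q0, q1, q2, q3, q4, q5, q6, q7}
Sat((r | ~p) & ~p) = {q0, q2, q5, q7}
EG ((r | ~p) & ~p): greatest fixpoint, start Z0 = {q0, q2, q5, q7}, keep only states in Sat with some successor in Z. Already a fixed point.
Sat(EG ((r | ~p) & ~p)) = {q0, q2, q5, q7}
Sat(AX (EG ((r | ~p) & ~p))) = {s : every successor in {q0, q2, q5, q7}} = {q0, q1, q7}
|Sat(AX (EG ((r | ~p) & ~p)))| = |{q0, q1, q7}| = 3.

3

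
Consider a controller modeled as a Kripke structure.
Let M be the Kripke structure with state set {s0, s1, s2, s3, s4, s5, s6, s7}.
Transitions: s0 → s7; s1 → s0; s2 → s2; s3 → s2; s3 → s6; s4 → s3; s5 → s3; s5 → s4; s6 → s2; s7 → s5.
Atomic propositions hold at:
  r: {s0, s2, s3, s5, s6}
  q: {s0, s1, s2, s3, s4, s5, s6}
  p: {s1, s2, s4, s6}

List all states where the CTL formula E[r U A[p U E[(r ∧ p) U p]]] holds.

{s1, s2, s3, s4, s5, s6}

Sat(r ∧ p) = {s2, s6}
E[(r ∧ p) U p]: least fixpoint, start Z0 = Sat(p) = {s1, s2, s4, s6}, add states in Sat(r ∧ p) with some successor in Z. Already a fixed point.
Sat(E[(r ∧ p) U p]) = {s1, s2, s4, s6}
A[p U E[(r ∧ p) U p]]: least fixpoint, start Z0 = Sat(E[(r ∧ p) U p]) = {s1, s2, s4, s6}, add states in Sat(p) with every successor in Z. Already a fixed point.
Sat(A[p U E[(r ∧ p) U p]]) = {s1, s2, s4, s6}
E[r U A[p U E[(r ∧ p) U p]]]: least fixpoint, start Z0 = Sat(A[p U E[(r ∧ p) U p]]) = {s1, s2, s4, s6}, add states in Sat(r) with some successor in Z. Z1 = {s1, s2, s3, s4, s5, s6}; fixed.
Sat(E[r U A[p U E[(r ∧ p) U p]]]) = {s1, s2, s3, s4, s5, s6}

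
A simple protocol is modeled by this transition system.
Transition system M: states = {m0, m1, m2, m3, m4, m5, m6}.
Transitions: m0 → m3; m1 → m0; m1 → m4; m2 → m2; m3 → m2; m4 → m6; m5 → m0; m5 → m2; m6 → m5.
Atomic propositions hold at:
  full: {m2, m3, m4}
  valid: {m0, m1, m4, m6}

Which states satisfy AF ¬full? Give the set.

{m0, m1, m4, m5, m6}

Sat(¬full) = {m0, m1, m5, m6}
AF ¬full: least fixpoint, start Z0 = {m0, m1, m5, m6}, add states with every successor in Z. Z1 = {m0, m1, m4, m5, m6}; fixed.
Sat(AF ¬full) = {m0, m1, m4, m5, m6}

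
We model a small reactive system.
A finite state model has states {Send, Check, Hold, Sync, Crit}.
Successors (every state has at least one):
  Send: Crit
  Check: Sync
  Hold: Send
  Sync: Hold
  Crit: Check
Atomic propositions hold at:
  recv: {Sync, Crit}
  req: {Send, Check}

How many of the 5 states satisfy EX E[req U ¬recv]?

Sat(¬recv) = {Send, Check, Hold}
E[req U ¬recv]: least fixpoint, start Z0 = Sat(¬recv) = {Send, Check, Hold}, add states in Sat(req) with some successor in Z. Already a fixed point.
Sat(E[req U ¬recv]) = {Send, Check, Hold}
Sat(EX E[req U ¬recv]) = {s : some successor in {Send, Check, Hold}} = {Hold, Sync, Crit}
|Sat(EX E[req U ¬recv])| = |{Hold, Sync, Crit}| = 3.

3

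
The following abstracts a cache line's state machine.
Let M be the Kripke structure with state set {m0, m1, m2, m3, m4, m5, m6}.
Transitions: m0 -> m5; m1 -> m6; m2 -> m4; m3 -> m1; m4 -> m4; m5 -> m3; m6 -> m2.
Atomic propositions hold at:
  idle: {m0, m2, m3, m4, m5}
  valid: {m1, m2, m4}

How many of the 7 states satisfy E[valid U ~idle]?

Sat(~idle) = {m1, m6}
E[valid U ~idle]: least fixpoint, start Z0 = Sat(~idle) = {m1, m6}, add states in Sat(valid) with some successor in Z. Already a fixed point.
Sat(E[valid U ~idle]) = {m1, m6}
|Sat(E[valid U ~idle])| = |{m1, m6}| = 2.

2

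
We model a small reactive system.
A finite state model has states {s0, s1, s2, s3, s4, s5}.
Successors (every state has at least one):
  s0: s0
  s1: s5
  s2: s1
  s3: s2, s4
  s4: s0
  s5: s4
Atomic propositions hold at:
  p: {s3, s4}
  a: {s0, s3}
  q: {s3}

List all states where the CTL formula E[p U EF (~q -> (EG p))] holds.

{s3}

Sat(~q) = {s0, s1, s2, s4, s5}
EG p: greatest fixpoint, start Z0 = {s3, s4}, keep only states in Sat with some successor in Z. Z1 = {s3}; Z2 = ∅; fixed.
Sat(EG p) = ∅
Sat(~q -> (EG p)) = {s3}
EF (~q -> (EG p)): least fixpoint, start Z0 = {s3}, add states with some successor in Z. Already a fixed point.
Sat(EF (~q -> (EG p))) = {s3}
E[p U EF (~q -> (EG p))]: least fixpoint, start Z0 = Sat(EF (~q -> (EG p))) = {s3}, add states in Sat(p) with some successor in Z. Already a fixed point.
Sat(E[p U EF (~q -> (EG p))]) = {s3}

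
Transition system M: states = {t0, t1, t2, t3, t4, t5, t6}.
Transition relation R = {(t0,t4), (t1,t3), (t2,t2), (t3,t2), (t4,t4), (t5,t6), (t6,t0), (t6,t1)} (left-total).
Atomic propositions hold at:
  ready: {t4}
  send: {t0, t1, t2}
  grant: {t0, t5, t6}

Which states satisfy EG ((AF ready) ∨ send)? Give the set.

{t0, t2, t4}

AF ready: least fixpoint, start Z0 = {t4}, add states with every successor in Z. Z1 = {t0, t4}; fixed.
Sat(AF ready) = {t0, t4}
Sat((AF ready) ∨ send) = {t0, t1, t2, t4}
EG ((AF ready) ∨ send): greatest fixpoint, start Z0 = {t0, t1, t2, t4}, keep only states in Sat with some successor in Z. Z1 = {t0, t2, t4}; fixed.
Sat(EG ((AF ready) ∨ send)) = {t0, t2, t4}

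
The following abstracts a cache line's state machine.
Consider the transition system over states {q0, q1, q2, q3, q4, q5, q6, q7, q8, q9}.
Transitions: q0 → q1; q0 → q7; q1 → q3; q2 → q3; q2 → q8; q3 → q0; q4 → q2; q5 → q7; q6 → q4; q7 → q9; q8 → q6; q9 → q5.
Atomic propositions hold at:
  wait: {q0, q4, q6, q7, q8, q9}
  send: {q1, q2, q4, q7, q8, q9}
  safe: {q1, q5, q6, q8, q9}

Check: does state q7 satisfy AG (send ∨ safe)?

Yes

Sat(send ∨ safe) = {q1, q2, q4, q5, q6, q7, q8, q9}
AG (send ∨ safe): greatest fixpoint, start Z0 = {q1, q2, q4, q5, q6, q7, q8, q9}, keep only states in Sat with every successor in Z. Z1 = {q4, q5, q6, q7, q8, q9}; Z2 = {q5, q6, q7, q8, q9}; Z3 = {q5, q7, q8, q9}; Z4 = {q5, q7, q9}; fixed.
Sat(AG (send ∨ safe)) = {q5, q7, q9}
q7 ∈ Sat(AG (send ∨ safe)) = {q5, q7, q9}, so the formula holds at q7.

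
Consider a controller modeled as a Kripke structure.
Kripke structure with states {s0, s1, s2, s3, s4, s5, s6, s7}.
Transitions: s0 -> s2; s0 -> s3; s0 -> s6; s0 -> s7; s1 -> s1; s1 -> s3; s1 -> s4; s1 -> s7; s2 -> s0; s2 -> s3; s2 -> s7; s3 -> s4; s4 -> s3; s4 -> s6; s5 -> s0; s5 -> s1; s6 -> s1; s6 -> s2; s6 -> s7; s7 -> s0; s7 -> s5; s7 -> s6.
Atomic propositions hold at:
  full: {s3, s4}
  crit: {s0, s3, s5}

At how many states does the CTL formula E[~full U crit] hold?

7

Sat(~full) = {s0, s1, s2, s5, s6, s7}
E[~full U crit]: least fixpoint, start Z0 = Sat(crit) = {s0, s3, s5}, add states in Sat(~full) with some successor in Z. Z1 = {s0, s1, s2, s3, s5, s7}; Z2 = {s0, s1, s2, s3, s5, s6, s7}; fixed.
Sat(E[~full U crit]) = {s0, s1, s2, s3, s5, s6, s7}
|Sat(E[~full U crit])| = |{s0, s1, s2, s3, s5, s6, s7}| = 7.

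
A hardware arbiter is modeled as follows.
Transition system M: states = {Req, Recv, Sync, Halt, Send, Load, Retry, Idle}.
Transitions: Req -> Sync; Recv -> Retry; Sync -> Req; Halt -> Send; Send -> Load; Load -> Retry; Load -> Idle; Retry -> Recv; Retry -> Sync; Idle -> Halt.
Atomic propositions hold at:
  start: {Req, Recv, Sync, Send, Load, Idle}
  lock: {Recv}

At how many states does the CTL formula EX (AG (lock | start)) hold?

Sat(lock | start) = {Req, Recv, Sync, Send, Load, Idle}
AG (lock | start): greatest fixpoint, start Z0 = {Req, Recv, Sync, Send, Load, Idle}, keep only states in Sat with every successor in Z. Z1 = {Req, Sync, Send}; Z2 = {Req, Sync}; fixed.
Sat(AG (lock | start)) = {Req, Sync}
Sat(EX (AG (lock | start))) = {s : some successor in {Req, Sync}} = {Req, Sync, Retry}
|Sat(EX (AG (lock | start)))| = |{Req, Sync, Retry}| = 3.

3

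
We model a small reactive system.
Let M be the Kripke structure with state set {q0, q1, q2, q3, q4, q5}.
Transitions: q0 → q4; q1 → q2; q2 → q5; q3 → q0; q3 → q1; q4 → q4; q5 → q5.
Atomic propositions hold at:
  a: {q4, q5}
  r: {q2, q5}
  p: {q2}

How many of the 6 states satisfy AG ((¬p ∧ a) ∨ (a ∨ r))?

3

Sat(¬p) = {q0, q1, q3, q4, q5}
Sat(¬p ∧ a) = {q4, q5}
Sat(a ∨ r) = {q2, q4, q5}
Sat((¬p ∧ a) ∨ (a ∨ r)) = {q2, q4, q5}
AG ((¬p ∧ a) ∨ (a ∨ r)): greatest fixpoint, start Z0 = {q2, q4, q5}, keep only states in Sat with every successor in Z. Already a fixed point.
Sat(AG ((¬p ∧ a) ∨ (a ∨ r))) = {q2, q4, q5}
|Sat(AG ((¬p ∧ a) ∨ (a ∨ r)))| = |{q2, q4, q5}| = 3.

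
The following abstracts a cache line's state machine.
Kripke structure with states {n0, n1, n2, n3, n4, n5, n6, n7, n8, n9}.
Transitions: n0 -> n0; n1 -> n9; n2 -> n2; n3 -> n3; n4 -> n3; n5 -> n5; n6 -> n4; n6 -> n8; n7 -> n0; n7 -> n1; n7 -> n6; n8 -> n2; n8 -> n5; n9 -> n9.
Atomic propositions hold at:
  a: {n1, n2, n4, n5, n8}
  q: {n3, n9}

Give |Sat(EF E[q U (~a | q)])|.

7

Sat(~a) = {n0, n3, n6, n7, n9}
Sat(~a | q) = {n0, n3, n6, n7, n9}
E[q U (~a | q)]: least fixpoint, start Z0 = Sat((~a | q)) = {n0, n3, n6, n7, n9}, add states in Sat(q) with some successor in Z. Already a fixed point.
Sat(E[q U (~a | q)]) = {n0, n3, n6, n7, n9}
EF E[q U (~a | q)]: least fixpoint, start Z0 = {n0, n3, n6, n7, n9}, add states with some successor in Z. Z1 = {n0, n1, n3, n4, n6, n7, n9}; fixed.
Sat(EF E[q U (~a | q)]) = {n0, n1, n3, n4, n6, n7, n9}
|Sat(EF E[q U (~a | q)])| = |{n0, n1, n3, n4, n6, n7, n9}| = 7.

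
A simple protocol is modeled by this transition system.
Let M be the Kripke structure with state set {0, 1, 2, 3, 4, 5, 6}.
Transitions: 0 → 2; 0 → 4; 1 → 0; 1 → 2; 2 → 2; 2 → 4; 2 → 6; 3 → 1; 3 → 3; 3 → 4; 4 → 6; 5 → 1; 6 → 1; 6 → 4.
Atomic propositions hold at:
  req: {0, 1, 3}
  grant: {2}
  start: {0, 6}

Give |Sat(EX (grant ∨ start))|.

4

Sat(grant ∨ start) = {0, 2, 6}
Sat(EX (grant ∨ start)) = {s : some successor in {0, 2, 6}} = {0, 1, 2, 4}
|Sat(EX (grant ∨ start))| = |{0, 1, 2, 4}| = 4.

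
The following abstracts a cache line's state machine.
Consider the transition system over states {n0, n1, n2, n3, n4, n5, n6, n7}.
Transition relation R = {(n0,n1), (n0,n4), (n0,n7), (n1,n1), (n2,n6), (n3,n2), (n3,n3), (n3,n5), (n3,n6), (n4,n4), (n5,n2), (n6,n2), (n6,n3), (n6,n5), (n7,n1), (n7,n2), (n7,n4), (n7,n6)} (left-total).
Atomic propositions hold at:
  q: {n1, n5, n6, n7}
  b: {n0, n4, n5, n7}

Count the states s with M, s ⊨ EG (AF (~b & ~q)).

4

Sat(~b) = {n1, n2, n3, n6}
Sat(~q) = {n0, n2, n3, n4}
Sat(~b & ~q) = {n2, n3}
AF (~b & ~q): least fixpoint, start Z0 = {n2, n3}, add states with every successor in Z. Z1 = {n2, n3, n5}; Z2 = {n2, n3, n5, n6}; fixed.
Sat(AF (~b & ~q)) = {n2, n3, n5, n6}
EG (AF (~b & ~q)): greatest fixpoint, start Z0 = {n2, n3, n5, n6}, keep only states in Sat with some successor in Z. Already a fixed point.
Sat(EG (AF (~b & ~q))) = {n2, n3, n5, n6}
|Sat(EG (AF (~b & ~q)))| = |{n2, n3, n5, n6}| = 4.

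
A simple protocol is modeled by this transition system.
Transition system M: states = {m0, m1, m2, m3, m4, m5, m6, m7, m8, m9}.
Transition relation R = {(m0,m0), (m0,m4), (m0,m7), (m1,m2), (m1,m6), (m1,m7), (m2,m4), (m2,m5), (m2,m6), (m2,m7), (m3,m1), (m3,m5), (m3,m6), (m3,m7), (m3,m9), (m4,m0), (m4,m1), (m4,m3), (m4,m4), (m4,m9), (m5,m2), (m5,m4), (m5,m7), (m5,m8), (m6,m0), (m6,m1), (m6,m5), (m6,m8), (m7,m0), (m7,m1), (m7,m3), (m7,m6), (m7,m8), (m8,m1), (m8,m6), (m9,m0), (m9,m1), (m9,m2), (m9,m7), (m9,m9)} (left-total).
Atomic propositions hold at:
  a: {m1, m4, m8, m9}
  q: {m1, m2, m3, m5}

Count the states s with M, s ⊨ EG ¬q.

6

Sat(¬q) = {m0, m4, m6, m7, m8, m9}
EG ¬q: greatest fixpoint, start Z0 = {m0, m4, m6, m7, m8, m9}, keep only states in Sat with some successor in Z. Already a fixed point.
Sat(EG ¬q) = {m0, m4, m6, m7, m8, m9}
|Sat(EG ¬q)| = |{m0, m4, m6, m7, m8, m9}| = 6.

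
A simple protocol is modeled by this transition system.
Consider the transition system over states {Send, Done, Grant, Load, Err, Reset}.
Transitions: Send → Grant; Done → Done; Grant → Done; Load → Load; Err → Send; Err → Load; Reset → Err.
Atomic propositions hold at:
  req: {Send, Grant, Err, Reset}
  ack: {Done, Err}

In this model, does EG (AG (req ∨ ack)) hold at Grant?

Yes

Sat(req ∨ ack) = {Send, Done, Grant, Err, Reset}
AG (req ∨ ack): greatest fixpoint, start Z0 = {Send, Done, Grant, Err, Reset}, keep only states in Sat with every successor in Z. Z1 = {Send, Done, Grant, Reset}; Z2 = {Send, Done, Grant}; fixed.
Sat(AG (req ∨ ack)) = {Send, Done, Grant}
EG (AG (req ∨ ack)): greatest fixpoint, start Z0 = {Send, Done, Grant}, keep only states in Sat with some successor in Z. Already a fixed point.
Sat(EG (AG (req ∨ ack))) = {Send, Done, Grant}
Grant ∈ Sat(EG (AG (req ∨ ack))) = {Send, Done, Grant}, so the formula holds at Grant.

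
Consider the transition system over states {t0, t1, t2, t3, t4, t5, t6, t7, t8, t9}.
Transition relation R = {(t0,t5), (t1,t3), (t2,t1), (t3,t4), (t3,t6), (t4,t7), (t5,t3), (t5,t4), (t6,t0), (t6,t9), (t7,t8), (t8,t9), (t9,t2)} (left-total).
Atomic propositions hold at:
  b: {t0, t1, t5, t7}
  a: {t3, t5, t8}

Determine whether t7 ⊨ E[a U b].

Yes

E[a U b]: least fixpoint, start Z0 = Sat(b) = {t0, t1, t5, t7}, add states in Sat(a) with some successor in Z. Already a fixed point.
Sat(E[a U b]) = {t0, t1, t5, t7}
t7 ∈ Sat(E[a U b]) = {t0, t1, t5, t7}, so the formula holds at t7.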